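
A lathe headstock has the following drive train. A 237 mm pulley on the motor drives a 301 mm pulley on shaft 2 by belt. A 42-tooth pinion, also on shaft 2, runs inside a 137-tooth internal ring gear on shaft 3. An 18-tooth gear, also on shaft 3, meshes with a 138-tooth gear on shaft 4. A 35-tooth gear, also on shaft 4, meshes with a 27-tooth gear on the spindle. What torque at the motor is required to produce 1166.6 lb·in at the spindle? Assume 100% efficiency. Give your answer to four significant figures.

47.61 lb·in

Overall ratio R = 1.27 × 3.2619 × 7.6667 × 0.77143 = 24.501.
Input torque = output torque / R = 1166.6 / 24.501 = 47.614 lb·in.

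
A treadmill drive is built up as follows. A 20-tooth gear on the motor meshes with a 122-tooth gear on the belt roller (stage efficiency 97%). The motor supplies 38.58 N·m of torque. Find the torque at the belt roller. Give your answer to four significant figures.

228.3 N·m

Gear mesh: ratio = 122/20 = 6.1; torque at the belt roller = 38.58 × 6.1 × 0.97 = 228.28 N·m.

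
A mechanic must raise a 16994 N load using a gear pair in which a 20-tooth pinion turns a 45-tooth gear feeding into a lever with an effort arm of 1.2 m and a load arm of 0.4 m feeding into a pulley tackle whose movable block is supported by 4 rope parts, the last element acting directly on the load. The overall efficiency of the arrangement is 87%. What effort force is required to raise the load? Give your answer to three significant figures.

723 N

Gear pair MA = 45/20 = 2.25.
Lever MA = effort arm / load arm = 1.2/0.4 = 3.
Block-and-tackle MA = number of supporting rope parts = 4.
Combined ideal MA = 2.25 × 3 × 4 = 27.
Actual MA = 27 × 0.87 = 23.49.
Effort = load / actual MA = 16994 / 23.49 = 723.46 N.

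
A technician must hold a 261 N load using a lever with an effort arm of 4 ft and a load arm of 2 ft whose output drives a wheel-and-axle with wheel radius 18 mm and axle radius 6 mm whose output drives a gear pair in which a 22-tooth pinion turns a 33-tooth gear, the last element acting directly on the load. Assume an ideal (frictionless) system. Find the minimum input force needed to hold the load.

29 N

Lever MA = effort arm / load arm = 4/2 = 2.
Wheel-and-axle MA = R/r = 18/6 = 3.
Gear pair MA = 33/22 = 1.5.
Combined ideal MA = 2 × 3 × 1.5 = 9.
Effort = load / MA = 261 / 9 = 29 N.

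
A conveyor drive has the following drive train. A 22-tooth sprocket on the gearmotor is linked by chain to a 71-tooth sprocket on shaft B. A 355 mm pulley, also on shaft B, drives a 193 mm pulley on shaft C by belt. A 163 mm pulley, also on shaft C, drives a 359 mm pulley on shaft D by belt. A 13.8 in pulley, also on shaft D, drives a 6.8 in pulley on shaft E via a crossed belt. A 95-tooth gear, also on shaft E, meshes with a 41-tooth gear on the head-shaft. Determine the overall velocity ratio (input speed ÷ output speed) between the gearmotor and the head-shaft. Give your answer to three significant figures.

Each stage contributes driven/driver: chain 71/22 = 3.2273, belt 193/355 = 0.54366, belt 359/163 = 2.2025, belt 6.8/13.8 = 0.49275, gear mesh 41/95 = 0.43158.
Overall: 3.2273 × 0.54366 × 2.2025 × 0.49275 × 0.43158 = 0.82179.

0.822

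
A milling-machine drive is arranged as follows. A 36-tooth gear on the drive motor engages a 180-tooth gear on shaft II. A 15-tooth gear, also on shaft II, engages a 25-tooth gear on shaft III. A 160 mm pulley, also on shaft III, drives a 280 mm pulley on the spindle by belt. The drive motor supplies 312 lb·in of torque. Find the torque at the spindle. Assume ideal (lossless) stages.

4550 lb·in

gear mesh 180/36 = 5 → τ = 312·5 = 1560 lb·in
gear mesh 25/15 = 1.6667 → τ = 1560·1.6667 = 2600 lb·in
belt 280/160 = 1.75 → τ = 2600·1.75 = 4550 lb·in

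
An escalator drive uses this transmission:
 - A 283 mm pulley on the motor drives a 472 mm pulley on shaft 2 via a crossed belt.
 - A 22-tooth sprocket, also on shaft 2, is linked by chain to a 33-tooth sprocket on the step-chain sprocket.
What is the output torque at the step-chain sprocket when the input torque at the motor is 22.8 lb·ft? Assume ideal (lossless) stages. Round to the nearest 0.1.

belt 472/283 = 1.6678 → τ = 22.8·1.6678 = 38.027 lb·ft
chain 33/22 = 1.5 → τ = 38.027·1.5 = 57.04 lb·ft

57.0 lb·ft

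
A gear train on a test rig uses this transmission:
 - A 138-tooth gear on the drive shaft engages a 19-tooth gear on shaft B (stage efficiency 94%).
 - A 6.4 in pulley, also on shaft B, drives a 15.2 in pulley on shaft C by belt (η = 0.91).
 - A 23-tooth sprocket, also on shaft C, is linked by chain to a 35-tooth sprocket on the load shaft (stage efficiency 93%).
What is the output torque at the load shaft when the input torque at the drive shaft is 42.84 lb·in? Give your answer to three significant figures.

gear mesh 19/138 = 0.13768 → τ = 42.84·0.13768·0.94 = 5.5444 lb·in
belt 15.2/6.4 = 2.375 → τ = 5.5444·2.375·0.91 = 11.983 lb·in
chain 35/23 = 1.5217 → τ = 11.983·1.5217·0.93 = 16.958 lb·in

17.0 lb·in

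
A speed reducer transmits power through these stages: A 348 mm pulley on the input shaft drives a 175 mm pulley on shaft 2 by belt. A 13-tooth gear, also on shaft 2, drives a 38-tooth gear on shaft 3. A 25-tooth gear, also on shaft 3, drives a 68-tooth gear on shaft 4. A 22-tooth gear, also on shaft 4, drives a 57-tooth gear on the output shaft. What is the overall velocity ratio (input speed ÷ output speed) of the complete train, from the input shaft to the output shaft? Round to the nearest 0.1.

Each stage contributes driven/driver: belt 175/348 = 0.50287, gear mesh 38/13 = 2.9231, gear mesh 68/25 = 2.72, gear mesh 57/22 = 2.5909.
Overall: 0.50287 × 2.9231 × 2.72 × 2.5909 = 10.359.

10.4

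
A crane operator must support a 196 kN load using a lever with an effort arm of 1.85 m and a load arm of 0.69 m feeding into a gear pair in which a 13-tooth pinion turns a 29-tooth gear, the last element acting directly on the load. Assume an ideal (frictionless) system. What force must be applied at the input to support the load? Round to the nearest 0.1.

32.8 kN

Lever MA = effort arm / load arm = 1.85/0.69 = 2.6812.
Gear pair MA = 29/13 = 2.2308.
Combined ideal MA = 2.6812 × 2.2308 = 5.981.
Effort = load / MA = 196 / 5.981 = 32.77 kN.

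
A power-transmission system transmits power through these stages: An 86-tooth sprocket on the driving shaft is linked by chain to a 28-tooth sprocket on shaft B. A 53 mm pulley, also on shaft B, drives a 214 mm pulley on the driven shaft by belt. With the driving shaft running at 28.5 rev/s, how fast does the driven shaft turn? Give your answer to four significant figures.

the driving shaft → shaft B (chain, 28/86): 28.5 ÷ 0.32558 = 87.536 rev/s
shaft B → the driven shaft (belt, 214/53): 87.536 ÷ 4.0377 = 21.679 rev/s

21.68 rev/s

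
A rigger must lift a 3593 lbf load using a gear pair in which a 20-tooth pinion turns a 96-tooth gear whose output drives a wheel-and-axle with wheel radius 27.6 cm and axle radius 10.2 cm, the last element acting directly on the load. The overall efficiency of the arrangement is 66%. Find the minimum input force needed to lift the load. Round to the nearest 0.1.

Gear pair MA = 96/20 = 4.8.
Wheel-and-axle MA = R/r = 27.6/10.2 = 2.7059.
Combined ideal MA = 4.8 × 2.7059 = 12.988.
Actual MA = 12.988 × 0.66 = 8.5722.
Effort = load / actual MA = 3593 / 8.5722 = 419.14 lbf.

419.1 lbf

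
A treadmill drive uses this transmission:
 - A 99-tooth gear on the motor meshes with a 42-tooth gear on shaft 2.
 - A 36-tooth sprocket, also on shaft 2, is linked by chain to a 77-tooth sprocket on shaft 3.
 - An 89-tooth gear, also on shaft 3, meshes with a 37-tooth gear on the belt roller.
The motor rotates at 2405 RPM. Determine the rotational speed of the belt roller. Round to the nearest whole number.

the motor → shaft 2 (gear mesh, 42/99): 2405 ÷ 0.42424 = 5668.9 RPM
shaft 2 → shaft 3 (chain, 77/36): 5668.9 ÷ 2.1389 = 2650.4 RPM
shaft 3 → the belt roller (gear mesh, 37/89): 2650.4 ÷ 0.41573 = 6375.3 RPM

6375 RPM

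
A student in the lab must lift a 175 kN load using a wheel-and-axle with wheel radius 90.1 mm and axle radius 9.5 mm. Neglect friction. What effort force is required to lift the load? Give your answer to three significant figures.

Wheel-and-axle MA = R/r = 90.1/9.5 = 9.4842.
Effort = load / MA = 175 / 9.4842 = 18.452 kN.

18.5 kN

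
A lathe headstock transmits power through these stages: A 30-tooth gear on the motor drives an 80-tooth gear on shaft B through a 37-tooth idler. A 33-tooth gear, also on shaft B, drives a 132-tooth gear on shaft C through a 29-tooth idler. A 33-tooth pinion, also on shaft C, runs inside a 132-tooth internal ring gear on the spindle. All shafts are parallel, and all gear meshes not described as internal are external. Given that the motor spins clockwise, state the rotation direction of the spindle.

the motor → shaft B: driver → idler → driven is 2 external meshes, 2 reversals → CW.
shaft B → shaft C: driver → idler → driven is 2 external meshes, 2 reversals → CW.
shaft C → the spindle: internal mesh, same direction → CW.
4 reversals in total — an even number — so the spindle turns the same way as the motor.

clockwise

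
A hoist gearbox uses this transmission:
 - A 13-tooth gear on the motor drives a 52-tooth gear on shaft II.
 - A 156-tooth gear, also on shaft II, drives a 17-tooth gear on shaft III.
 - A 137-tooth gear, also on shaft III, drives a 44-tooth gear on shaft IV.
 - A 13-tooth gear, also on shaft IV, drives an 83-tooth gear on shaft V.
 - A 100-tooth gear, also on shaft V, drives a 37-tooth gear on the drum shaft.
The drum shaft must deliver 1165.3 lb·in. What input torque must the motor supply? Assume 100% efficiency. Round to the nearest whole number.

Overall ratio R = 4 × 0.10897 × 0.32117 × 6.3846 × 0.37 = 0.33071.
Input torque = output torque / R = 1165.3 / 0.33071 = 3523.6 lb·in.

3524 lb·in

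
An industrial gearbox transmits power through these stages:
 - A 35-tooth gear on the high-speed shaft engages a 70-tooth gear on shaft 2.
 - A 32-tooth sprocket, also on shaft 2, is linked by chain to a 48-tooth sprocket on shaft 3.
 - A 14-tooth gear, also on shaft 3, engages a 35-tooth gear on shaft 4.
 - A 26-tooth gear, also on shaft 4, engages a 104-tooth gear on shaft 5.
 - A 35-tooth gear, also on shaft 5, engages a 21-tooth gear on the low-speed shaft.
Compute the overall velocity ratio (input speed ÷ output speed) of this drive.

Each stage contributes driven/driver: gear mesh 70/35 = 2, chain 48/32 = 1.5, gear mesh 35/14 = 2.5, gear mesh 104/26 = 4, gear mesh 21/35 = 0.6.
Overall: 2 × 1.5 × 2.5 × 4 × 0.6 = 18.

18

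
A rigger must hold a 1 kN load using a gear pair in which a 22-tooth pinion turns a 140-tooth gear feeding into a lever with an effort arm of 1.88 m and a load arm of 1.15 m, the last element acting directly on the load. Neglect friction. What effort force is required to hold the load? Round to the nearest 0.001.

0.096 kN

Gear pair MA = 140/22 = 6.3636.
Lever MA = effort arm / load arm = 1.88/1.15 = 1.6348.
Combined ideal MA = 6.3636 × 1.6348 = 10.403.
Effort = load / MA = 1 / 10.403 = 0.096125 kN.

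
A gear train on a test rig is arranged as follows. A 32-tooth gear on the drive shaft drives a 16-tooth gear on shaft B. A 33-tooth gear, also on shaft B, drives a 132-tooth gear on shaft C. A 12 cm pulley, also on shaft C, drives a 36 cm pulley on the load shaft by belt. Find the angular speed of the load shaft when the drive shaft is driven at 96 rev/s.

Gear mesh: ratio = 16/32 = 0.5, so shaft B turns at 96 / 0.5 = 192 rev/s.
Gear mesh: ratio = 132/33 = 4, so shaft C turns at 192 / 4 = 48 rev/s.
Belt: ratio = 36/12 = 3, so the load shaft turns at 48 / 3 = 16 rev/s.

16 rev/s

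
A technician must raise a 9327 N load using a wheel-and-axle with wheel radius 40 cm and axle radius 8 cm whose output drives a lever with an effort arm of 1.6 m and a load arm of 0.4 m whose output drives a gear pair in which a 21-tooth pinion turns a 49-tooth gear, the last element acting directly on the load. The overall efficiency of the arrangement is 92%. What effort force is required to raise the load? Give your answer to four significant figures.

Wheel-and-axle MA = R/r = 40/8 = 5.
Lever MA = effort arm / load arm = 1.6/0.4 = 4.
Gear pair MA = 49/21 = 2.3333.
Combined ideal MA = 5 × 4 × 2.3333 = 46.667.
Actual MA = 46.667 × 0.92 = 42.933.
Effort = load / actual MA = 9327 / 42.933 = 217.24 N.

217.2 N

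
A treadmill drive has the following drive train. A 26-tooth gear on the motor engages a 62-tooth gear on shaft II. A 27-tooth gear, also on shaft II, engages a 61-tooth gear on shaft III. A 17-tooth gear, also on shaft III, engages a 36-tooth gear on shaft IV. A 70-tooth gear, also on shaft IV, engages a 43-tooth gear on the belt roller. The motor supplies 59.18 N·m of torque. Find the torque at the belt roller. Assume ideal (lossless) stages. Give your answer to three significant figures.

After the gear mesh (62/26): 59.18 × 2.3846 = 141.12 N·m
After the gear mesh (61/27): 141.12 × 2.2593 = 318.83 N·m
After the gear mesh (36/17): 318.83 × 2.1176 = 675.17 N·m
After the gear mesh (43/70): 675.17 × 0.61429 = 414.75 N·m

415 N·m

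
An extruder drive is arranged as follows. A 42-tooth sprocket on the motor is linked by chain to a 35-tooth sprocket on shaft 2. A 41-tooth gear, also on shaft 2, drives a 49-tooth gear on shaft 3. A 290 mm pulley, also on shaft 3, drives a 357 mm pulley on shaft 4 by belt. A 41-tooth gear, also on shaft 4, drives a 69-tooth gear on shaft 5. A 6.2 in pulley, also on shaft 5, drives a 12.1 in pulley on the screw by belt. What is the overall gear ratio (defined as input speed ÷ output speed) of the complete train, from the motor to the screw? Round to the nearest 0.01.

Each stage contributes driven/driver: chain 35/42 = 0.83333, gear mesh 49/41 = 1.1951, belt 357/290 = 1.231, gear mesh 69/41 = 1.6829, belt 12.1/6.2 = 1.9516.
Overall: 0.83333 × 1.1951 × 1.231 × 1.6829 × 1.9516 = 4.0268.

4.03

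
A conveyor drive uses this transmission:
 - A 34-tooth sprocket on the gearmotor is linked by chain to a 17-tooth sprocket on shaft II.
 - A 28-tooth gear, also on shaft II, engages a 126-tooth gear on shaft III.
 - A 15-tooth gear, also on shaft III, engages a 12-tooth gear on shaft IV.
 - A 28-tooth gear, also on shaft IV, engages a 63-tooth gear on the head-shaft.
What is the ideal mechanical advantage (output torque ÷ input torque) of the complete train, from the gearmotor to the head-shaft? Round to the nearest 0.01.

Each stage contributes driven/driver: chain 17/34 = 0.5, gear mesh 126/28 = 4.5, gear mesh 12/15 = 0.8, gear mesh 63/28 = 2.25.
Overall: 0.5 × 4.5 × 0.8 × 2.25 = 4.05.

4.05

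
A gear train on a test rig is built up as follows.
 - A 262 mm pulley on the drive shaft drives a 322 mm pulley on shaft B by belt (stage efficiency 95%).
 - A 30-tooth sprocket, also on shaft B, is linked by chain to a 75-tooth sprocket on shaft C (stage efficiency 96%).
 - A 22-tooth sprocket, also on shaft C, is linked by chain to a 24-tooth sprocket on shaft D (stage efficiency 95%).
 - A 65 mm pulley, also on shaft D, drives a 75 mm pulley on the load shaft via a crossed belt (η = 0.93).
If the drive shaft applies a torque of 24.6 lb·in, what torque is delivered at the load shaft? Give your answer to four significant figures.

After the belt (322/262): 24.6 × 1.229 × 0.95 = 28.722 lb·in
After the chain (75/30): 28.722 × 2.5 × 0.96 = 68.933 lb·in
After the chain (24/22): 68.933 × 1.0909 × 0.95 = 71.439 lb·in
After the belt (75/65): 71.439 × 1.1538 × 0.93 = 76.66 lb·in

76.66 lb·in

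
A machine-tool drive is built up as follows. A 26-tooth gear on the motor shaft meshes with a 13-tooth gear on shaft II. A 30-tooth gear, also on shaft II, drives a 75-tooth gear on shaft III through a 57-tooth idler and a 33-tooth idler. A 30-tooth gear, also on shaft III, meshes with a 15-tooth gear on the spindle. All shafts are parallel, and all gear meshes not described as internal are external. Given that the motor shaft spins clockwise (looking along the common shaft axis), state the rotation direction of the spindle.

the motor shaft → shaft II: external mesh, 1 reversal → CCW.
shaft II → shaft III: driver → idler → idler → driven is 3 external meshes, 3 reversals → CW.
shaft III → the spindle: external mesh, 1 reversal → CCW.
5 reversals in total — an odd number — so the spindle turns opposite to the motor shaft.

anticlockwise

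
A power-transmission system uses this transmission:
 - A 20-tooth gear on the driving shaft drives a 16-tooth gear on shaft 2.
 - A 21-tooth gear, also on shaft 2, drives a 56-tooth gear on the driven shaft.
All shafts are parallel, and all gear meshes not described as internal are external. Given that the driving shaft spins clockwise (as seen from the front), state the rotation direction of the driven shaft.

clockwise

the driving shaft → shaft 2: external mesh, 1 reversal → CCW.
shaft 2 → the driven shaft: external mesh, 1 reversal → CW.
2 reversals in total — an even number — so the driven shaft turns the same way as the driving shaft.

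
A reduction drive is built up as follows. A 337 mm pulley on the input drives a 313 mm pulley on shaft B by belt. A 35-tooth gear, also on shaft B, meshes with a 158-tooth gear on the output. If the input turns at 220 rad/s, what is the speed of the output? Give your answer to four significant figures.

belt 313/337 = 0.92878 → 220/0.92878 = 236.87 rad/s
gear mesh 158/35 = 4.5143 → 236.87/4.5143 = 52.471 rad/s

52.47 rad/s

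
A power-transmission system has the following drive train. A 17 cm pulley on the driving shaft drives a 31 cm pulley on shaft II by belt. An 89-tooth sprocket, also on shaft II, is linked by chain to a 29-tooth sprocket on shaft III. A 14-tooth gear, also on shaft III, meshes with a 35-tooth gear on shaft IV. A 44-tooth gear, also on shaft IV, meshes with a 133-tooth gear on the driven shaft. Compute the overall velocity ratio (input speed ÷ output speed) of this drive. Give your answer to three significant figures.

4.49

Each stage contributes driven/driver: belt 31/17 = 1.8235, chain 29/89 = 0.32584, gear mesh 35/14 = 2.5, gear mesh 133/44 = 3.0227.
Overall: 1.8235 × 0.32584 × 2.5 × 3.0227 = 4.4901.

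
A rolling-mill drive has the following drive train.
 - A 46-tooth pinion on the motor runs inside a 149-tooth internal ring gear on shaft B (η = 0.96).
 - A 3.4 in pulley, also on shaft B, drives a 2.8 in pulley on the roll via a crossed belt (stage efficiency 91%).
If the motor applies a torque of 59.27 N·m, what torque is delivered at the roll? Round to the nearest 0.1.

Internal gear: ratio = 149/46 = 3.2391; torque at shaft B = 59.27 × 3.2391 × 0.96 = 184.3 N·m.
Belt: ratio = 2.8/3.4 = 0.82353; torque at the roll = 184.3 × 0.82353 × 0.91 = 138.12 N·m.

138.1 N·m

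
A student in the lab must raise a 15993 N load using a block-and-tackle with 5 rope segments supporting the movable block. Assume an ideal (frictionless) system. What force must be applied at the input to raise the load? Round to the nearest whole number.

Block-and-tackle MA = number of supporting rope parts = 5.
Effort = load / MA = 15993 / 5 = 3198.6 N.

3199 N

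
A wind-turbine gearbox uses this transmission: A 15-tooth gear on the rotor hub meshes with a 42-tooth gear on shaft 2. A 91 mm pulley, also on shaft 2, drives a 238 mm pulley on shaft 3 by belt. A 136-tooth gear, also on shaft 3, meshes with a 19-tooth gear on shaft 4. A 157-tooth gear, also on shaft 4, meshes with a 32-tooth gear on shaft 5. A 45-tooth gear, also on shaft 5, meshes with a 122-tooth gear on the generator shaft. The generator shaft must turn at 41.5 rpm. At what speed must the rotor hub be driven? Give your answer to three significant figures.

23.5 rpm

Overall ratio R = 2.8 × 2.6154 × 0.13971 × 0.20382 × 2.7111 = 0.56534.
Required input speed = output speed × R = 41.5 × 0.56534 = 23.461 rpm.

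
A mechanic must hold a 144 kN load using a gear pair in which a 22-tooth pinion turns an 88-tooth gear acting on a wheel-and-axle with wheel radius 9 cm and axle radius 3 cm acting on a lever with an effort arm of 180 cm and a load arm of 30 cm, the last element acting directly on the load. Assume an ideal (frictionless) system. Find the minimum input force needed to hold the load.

2 kN

Gear pair MA = 88/22 = 4.
Wheel-and-axle MA = R/r = 9/3 = 3.
Lever MA = effort arm / load arm = 180/30 = 6.
Combined ideal MA = 4 × 3 × 6 = 72.
Effort = load / MA = 144 / 72 = 2 kN.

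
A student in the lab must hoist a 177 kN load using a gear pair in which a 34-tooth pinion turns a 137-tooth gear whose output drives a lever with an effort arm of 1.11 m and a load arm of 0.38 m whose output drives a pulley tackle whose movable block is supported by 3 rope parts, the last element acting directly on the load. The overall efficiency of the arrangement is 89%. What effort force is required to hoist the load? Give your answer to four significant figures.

Gear pair MA = 137/34 = 4.0294.
Lever MA = effort arm / load arm = 1.11/0.38 = 2.9211.
Block-and-tackle MA = number of supporting rope parts = 3.
Combined ideal MA = 4.0294 × 2.9211 × 3 = 35.31.
Actual MA = 35.31 × 0.89 = 31.426.
Effort = load / actual MA = 177 / 31.426 = 5.6322 kN.

5.632 kN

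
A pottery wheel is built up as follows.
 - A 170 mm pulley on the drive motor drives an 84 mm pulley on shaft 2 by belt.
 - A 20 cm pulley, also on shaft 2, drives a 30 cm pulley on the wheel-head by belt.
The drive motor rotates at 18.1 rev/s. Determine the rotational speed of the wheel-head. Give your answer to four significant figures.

24.42 rev/s

belt 84/170 = 0.49412 → 18.1/0.49412 = 36.631 rev/s
belt 30/20 = 1.5 → 36.631/1.5 = 24.421 rev/s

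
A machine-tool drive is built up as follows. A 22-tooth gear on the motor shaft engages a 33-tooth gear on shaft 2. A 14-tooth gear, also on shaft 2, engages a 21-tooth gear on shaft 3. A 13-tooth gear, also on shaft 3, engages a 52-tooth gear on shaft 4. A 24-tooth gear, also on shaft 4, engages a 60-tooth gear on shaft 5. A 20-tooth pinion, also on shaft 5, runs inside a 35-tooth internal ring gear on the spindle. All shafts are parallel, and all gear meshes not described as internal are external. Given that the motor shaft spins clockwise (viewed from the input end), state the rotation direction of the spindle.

the motor shaft → shaft 2: external mesh, 1 reversal → CCW.
shaft 2 → shaft 3: external mesh, 1 reversal → CW.
shaft 3 → shaft 4: external mesh, 1 reversal → CCW.
shaft 4 → shaft 5: external mesh, 1 reversal → CW.
shaft 5 → the spindle: internal mesh, same direction → CW.
4 reversals in total — an even number — so the spindle turns the same way as the motor shaft.

clockwise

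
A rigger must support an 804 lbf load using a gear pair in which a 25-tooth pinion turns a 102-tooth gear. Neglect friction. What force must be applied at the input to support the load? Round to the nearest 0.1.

Gear pair MA = 102/25 = 4.08.
Effort = load / MA = 804 / 4.08 = 197.06 lbf.

197.1 lbf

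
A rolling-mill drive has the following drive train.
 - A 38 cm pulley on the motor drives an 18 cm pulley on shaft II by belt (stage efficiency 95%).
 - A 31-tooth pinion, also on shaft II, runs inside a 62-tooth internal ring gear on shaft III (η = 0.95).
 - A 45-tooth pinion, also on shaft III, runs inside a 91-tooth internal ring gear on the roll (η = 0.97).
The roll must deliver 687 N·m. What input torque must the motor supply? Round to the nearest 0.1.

409.6 N·m

Overall ratio R = 0.47368 × 2 × 2.0222 = 1.9158; overall efficiency η = 0.95 × 0.95 × 0.97 = 0.8754.
Input torque = output torque / (R × η) = 687 / (1.9158 × 0.8754) = 409.63 N·m.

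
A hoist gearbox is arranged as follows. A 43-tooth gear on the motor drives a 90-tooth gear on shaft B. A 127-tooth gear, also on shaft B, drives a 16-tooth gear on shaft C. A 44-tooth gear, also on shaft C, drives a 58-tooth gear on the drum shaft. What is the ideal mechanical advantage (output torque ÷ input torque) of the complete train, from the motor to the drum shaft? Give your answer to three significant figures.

Each stage contributes driven/driver: gear mesh 90/43 = 2.093, gear mesh 16/127 = 0.12598, gear mesh 58/44 = 1.3182.
Overall: 2.093 × 0.12598 × 1.3182 = 0.34759.

0.348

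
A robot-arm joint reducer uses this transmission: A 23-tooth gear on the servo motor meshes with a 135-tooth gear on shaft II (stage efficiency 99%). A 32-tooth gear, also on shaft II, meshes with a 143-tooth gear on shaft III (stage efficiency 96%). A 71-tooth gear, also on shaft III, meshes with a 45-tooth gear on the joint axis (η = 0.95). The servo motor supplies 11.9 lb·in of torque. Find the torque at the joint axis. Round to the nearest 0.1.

178.6 lb·in

Gear mesh: ratio = 135/23 = 5.8696; torque at shaft II = 11.9 × 5.8696 × 0.99 = 69.149 lb·in.
Gear mesh: ratio = 143/32 = 4.4688; torque at shaft III = 69.149 × 4.4688 × 0.96 = 296.65 lb·in.
Gear mesh: ratio = 45/71 = 0.6338; torque at the joint axis = 296.65 × 0.6338 × 0.95 = 178.62 lb·in.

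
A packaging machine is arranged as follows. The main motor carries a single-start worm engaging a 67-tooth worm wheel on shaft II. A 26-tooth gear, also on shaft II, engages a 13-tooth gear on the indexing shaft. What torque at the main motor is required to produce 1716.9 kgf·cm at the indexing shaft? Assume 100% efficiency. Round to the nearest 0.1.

51.3 kgf·cm

Overall ratio R = 67 × 0.5 = 33.5.
Input torque = output torque / R = 1716.9 / 33.5 = 51.251 kgf·cm.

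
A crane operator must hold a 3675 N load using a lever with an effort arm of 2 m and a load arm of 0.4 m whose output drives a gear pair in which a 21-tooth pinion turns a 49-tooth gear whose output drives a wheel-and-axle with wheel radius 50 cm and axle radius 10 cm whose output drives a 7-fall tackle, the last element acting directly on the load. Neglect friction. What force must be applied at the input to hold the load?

Lever MA = effort arm / load arm = 2/0.4 = 5.
Gear pair MA = 49/21 = 2.3333.
Wheel-and-axle MA = R/r = 50/10 = 5.
Block-and-tackle MA = number of supporting rope parts = 7.
Combined ideal MA = 5 × 2.3333 × 5 × 7 = 408.33.
Effort = load / MA = 3675 / 408.33 = 9 N.

9 N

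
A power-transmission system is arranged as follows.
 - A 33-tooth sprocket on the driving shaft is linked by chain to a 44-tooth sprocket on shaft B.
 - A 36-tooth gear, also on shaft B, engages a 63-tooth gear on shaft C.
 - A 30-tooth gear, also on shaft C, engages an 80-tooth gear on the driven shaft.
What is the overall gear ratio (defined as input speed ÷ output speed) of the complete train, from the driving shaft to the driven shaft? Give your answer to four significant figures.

6.222

Each stage contributes driven/driver: chain 44/33 = 1.3333, gear mesh 63/36 = 1.75, gear mesh 80/30 = 2.6667.
Overall: 1.3333 × 1.75 × 2.6667 = 6.2222.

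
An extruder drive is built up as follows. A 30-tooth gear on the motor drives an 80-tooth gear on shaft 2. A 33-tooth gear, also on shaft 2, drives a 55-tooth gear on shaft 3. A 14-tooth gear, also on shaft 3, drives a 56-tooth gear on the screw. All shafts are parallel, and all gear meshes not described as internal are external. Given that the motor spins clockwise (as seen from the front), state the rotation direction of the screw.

the motor → shaft 2: external mesh, 1 reversal → CCW.
shaft 2 → shaft 3: external mesh, 1 reversal → CW.
shaft 3 → the screw: external mesh, 1 reversal → CCW.
3 reversals in total — an odd number — so the screw turns opposite to the motor.

counterclockwise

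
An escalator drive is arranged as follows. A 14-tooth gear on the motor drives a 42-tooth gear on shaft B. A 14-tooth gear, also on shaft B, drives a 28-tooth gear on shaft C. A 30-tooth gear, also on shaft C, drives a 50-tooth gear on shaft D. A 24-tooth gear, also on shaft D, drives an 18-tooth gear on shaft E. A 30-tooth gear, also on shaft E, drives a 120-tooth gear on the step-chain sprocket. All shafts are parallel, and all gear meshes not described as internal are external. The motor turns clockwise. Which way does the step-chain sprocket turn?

counterclockwise

the motor → shaft B: external mesh, 1 reversal → CCW.
shaft B → shaft C: external mesh, 1 reversal → CW.
shaft C → shaft D: external mesh, 1 reversal → CCW.
shaft D → shaft E: external mesh, 1 reversal → CW.
shaft E → the step-chain sprocket: external mesh, 1 reversal → CCW.
5 reversals in total — an odd number — so the step-chain sprocket turns opposite to the motor.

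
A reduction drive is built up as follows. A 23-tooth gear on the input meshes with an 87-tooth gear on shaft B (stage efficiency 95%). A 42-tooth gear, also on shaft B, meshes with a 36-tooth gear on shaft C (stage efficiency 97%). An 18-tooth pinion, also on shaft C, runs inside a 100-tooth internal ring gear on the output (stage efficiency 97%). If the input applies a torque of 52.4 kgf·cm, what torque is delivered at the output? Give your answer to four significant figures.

843.7 kgf·cm

Gear mesh: ratio = 87/23 = 3.7826; torque at shaft B = 52.4 × 3.7826 × 0.95 = 188.3 kgf·cm.
Gear mesh: ratio = 36/42 = 0.85714; torque at shaft C = 188.3 × 0.85714 × 0.97 = 156.56 kgf·cm.
Internal gear: ratio = 100/18 = 5.5556; torque at the output = 156.56 × 5.5556 × 0.97 = 843.67 kgf·cm.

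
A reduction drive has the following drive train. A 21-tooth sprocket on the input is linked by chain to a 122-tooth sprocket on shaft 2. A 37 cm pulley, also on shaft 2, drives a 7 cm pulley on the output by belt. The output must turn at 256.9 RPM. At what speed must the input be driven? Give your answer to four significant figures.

Overall ratio R = 5.8095 × 0.18919 = 1.0991.
Required input speed = output speed × R = 256.9 × 1.0991 = 282.36 RPM.

282.4 RPM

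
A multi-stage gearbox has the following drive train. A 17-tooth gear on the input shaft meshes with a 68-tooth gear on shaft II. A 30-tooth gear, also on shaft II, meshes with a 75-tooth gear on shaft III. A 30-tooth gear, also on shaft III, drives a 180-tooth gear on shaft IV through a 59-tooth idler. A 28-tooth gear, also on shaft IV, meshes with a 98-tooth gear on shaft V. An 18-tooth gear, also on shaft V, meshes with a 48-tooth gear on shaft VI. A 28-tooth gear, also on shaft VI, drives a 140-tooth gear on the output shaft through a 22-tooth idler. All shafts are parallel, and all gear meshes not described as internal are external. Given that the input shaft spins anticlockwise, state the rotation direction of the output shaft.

anticlockwise

the input shaft → shaft II: external mesh, 1 reversal → CW.
shaft II → shaft III: external mesh, 1 reversal → CCW.
shaft III → shaft IV: driver → idler → driven is 2 external meshes, 2 reversals → CCW.
shaft IV → shaft V: external mesh, 1 reversal → CW.
shaft V → shaft VI: external mesh, 1 reversal → CCW.
shaft VI → the output shaft: driver → idler → driven is 2 external meshes, 2 reversals → CCW.
8 reversals in total — an even number — so the output shaft turns the same way as the input shaft.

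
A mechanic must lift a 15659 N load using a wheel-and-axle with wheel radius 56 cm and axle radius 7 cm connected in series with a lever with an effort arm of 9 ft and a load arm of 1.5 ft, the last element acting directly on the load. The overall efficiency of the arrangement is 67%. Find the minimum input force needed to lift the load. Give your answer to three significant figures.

487 N

Wheel-and-axle MA = R/r = 56/7 = 8.
Lever MA = effort arm / load arm = 9/1.5 = 6.
Combined ideal MA = 8 × 6 = 48.
Actual MA = 48 × 0.67 = 32.16.
Effort = load / actual MA = 15659 / 32.16 = 486.91 N.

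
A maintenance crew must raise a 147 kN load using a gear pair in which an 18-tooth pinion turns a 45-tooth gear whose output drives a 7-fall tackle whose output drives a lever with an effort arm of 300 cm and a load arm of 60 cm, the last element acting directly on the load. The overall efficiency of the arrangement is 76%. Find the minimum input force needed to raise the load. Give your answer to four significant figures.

2.211 kN

Gear pair MA = 45/18 = 2.5.
Block-and-tackle MA = number of supporting rope parts = 7.
Lever MA = effort arm / load arm = 300/60 = 5.
Combined ideal MA = 2.5 × 7 × 5 = 87.5.
Actual MA = 87.5 × 0.76 = 66.5.
Effort = load / actual MA = 147 / 66.5 = 2.2105 kN.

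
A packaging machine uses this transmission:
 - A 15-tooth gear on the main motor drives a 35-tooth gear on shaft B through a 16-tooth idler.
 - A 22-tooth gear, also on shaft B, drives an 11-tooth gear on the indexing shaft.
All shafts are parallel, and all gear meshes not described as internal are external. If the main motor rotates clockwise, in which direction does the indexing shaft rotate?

counterclockwise

the main motor → shaft B: driver → idler → driven is 2 external meshes, 2 reversals → CW.
shaft B → the indexing shaft: external mesh, 1 reversal → CCW.
3 reversals in total — an odd number — so the indexing shaft turns opposite to the main motor.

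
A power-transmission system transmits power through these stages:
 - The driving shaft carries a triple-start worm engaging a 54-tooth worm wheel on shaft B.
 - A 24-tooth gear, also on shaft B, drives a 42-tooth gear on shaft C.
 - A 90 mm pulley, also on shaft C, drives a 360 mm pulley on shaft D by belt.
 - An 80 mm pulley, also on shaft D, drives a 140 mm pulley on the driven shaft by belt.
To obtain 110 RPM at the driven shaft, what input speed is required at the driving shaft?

24255 RPM

Overall ratio R = 18 × 1.75 × 4 × 1.75 = 220.5.
Required input speed = output speed × R = 110 × 220.5 = 24255 RPM.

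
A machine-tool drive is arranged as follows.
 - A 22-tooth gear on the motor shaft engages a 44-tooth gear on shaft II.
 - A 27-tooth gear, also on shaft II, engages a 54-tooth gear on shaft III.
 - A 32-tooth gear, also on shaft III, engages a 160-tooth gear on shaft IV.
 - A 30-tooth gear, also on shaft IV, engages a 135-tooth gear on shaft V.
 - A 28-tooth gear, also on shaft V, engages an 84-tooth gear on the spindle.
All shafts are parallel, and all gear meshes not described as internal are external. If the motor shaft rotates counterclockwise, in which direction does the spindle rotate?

the motor shaft → shaft II: external mesh, 1 reversal → CW.
shaft II → shaft III: external mesh, 1 reversal → CCW.
shaft III → shaft IV: external mesh, 1 reversal → CW.
shaft IV → shaft V: external mesh, 1 reversal → CCW.
shaft V → the spindle: external mesh, 1 reversal → CW.
5 reversals in total — an odd number — so the spindle turns opposite to the motor shaft.

clockwise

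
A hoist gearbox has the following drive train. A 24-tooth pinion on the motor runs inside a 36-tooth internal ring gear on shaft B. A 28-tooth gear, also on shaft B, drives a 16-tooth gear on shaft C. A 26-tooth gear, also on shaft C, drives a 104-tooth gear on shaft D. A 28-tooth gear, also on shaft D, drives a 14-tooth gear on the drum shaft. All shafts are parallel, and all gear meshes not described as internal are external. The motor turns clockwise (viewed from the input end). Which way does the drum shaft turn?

the motor → shaft B: internal mesh, same direction → CW.
shaft B → shaft C: external mesh, 1 reversal → CCW.
shaft C → shaft D: external mesh, 1 reversal → CW.
shaft D → the drum shaft: external mesh, 1 reversal → CCW.
3 reversals in total — an odd number — so the drum shaft turns opposite to the motor.

counterclockwise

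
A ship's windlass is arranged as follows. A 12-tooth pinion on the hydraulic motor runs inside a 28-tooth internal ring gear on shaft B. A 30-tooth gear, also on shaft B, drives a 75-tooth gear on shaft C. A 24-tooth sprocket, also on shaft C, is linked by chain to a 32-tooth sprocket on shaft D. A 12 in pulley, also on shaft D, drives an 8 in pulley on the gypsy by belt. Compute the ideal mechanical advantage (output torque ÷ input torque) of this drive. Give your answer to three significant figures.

Each stage contributes driven/driver: internal gear 28/12 = 2.3333, gear mesh 75/30 = 2.5, chain 32/24 = 1.3333, belt 8/12 = 0.66667.
Overall: 2.3333 × 2.5 × 1.3333 × 0.66667 = 5.1852.

5.19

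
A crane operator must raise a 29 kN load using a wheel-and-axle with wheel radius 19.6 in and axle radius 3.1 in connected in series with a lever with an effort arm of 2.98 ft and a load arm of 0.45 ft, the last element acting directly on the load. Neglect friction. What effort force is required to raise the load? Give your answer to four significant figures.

Wheel-and-axle MA = R/r = 19.6/3.1 = 6.3226.
Lever MA = effort arm / load arm = 2.98/0.45 = 6.6222.
Combined ideal MA = 6.3226 × 6.6222 = 41.87.
Effort = load / MA = 29 / 41.87 = 0.69263 kN.

0.6926 kN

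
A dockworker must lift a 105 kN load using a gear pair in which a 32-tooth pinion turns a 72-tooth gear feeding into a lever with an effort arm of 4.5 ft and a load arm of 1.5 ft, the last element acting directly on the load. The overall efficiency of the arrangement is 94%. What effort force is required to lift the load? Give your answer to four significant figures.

16.55 kN

Gear pair MA = 72/32 = 2.25.
Lever MA = effort arm / load arm = 4.5/1.5 = 3.
Combined ideal MA = 2.25 × 3 = 6.75.
Actual MA = 6.75 × 0.94 = 6.345.
Effort = load / actual MA = 105 / 6.345 = 16.548 kN.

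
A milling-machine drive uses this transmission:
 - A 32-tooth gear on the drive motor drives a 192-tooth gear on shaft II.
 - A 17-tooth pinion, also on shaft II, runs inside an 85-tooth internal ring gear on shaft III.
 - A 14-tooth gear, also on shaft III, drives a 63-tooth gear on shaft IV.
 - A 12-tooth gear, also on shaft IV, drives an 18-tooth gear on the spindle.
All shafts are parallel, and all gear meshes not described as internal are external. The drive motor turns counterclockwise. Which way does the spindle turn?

clockwise

the drive motor → shaft II: external mesh, 1 reversal → CW.
shaft II → shaft III: internal mesh, same direction → CW.
shaft III → shaft IV: external mesh, 1 reversal → CCW.
shaft IV → the spindle: external mesh, 1 reversal → CW.
3 reversals in total — an odd number — so the spindle turns opposite to the drive motor.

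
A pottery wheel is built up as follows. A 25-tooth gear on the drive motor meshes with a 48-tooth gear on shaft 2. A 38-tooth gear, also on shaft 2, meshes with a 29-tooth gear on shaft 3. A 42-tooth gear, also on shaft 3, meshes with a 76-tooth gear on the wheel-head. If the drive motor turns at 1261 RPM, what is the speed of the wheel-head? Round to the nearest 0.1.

475.6 RPM

the drive motor → shaft 2 (gear mesh, 48/25): 1261 ÷ 1.92 = 656.77 RPM
shaft 2 → shaft 3 (gear mesh, 29/38): 656.77 ÷ 0.76316 = 860.6 RPM
shaft 3 → the wheel-head (gear mesh, 76/42): 860.6 ÷ 1.8095 = 475.59 RPM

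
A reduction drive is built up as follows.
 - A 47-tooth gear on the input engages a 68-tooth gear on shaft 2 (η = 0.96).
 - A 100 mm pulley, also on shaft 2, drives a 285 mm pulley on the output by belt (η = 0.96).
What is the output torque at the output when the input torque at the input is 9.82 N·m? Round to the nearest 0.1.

Gear mesh: ratio = 68/47 = 1.4468; torque at shaft 2 = 9.82 × 1.4468 × 0.96 = 13.639 N·m.
Belt: ratio = 285/100 = 2.85; torque at the output = 13.639 × 2.85 × 0.96 = 37.317 N·m.

37.3 N·m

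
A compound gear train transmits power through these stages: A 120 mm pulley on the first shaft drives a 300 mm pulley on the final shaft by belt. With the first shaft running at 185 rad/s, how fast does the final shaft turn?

the first shaft → the final shaft (belt, 300/120): 185 ÷ 2.5 = 74 rad/s

74 rad/s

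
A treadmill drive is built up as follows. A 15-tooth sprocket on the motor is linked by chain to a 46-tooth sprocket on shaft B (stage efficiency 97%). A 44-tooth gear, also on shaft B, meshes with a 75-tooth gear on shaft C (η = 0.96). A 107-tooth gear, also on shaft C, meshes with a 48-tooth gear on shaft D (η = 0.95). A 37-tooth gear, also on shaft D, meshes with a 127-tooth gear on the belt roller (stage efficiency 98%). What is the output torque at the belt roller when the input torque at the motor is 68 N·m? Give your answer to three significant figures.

Chain: ratio = 46/15 = 3.0667; torque at shaft B = 68 × 3.0667 × 0.97 = 202.28 N·m.
Gear mesh: ratio = 75/44 = 1.7045; torque at shaft C = 202.28 × 1.7045 × 0.96 = 331 N·m.
Gear mesh: ratio = 48/107 = 0.4486; torque at shaft D = 331 × 0.4486 × 0.95 = 141.06 N·m.
Gear mesh: ratio = 127/37 = 3.4324; torque at the belt roller = 141.06 × 3.4324 × 0.98 = 474.5 N·m.

474 N·m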